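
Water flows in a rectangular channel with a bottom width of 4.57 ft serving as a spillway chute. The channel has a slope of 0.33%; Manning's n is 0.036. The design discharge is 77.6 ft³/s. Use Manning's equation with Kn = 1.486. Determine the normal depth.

y_n = 5.25 ft

Manning's equation rearranged: A R^(2/3) = nQ / (1.486·√S) = 0.036 × 77.6 / (1.486 × √0.0033) = 32.73.
Trying y = 6.06 ft: A R^(2/3) = 38.82 — high.
Trying y = 4.44 ft: A R^(2/3) = 26.69 — low.
Trying y = 5.25 ft: A R^(2/3) = 32.71 — ≈ 32.73.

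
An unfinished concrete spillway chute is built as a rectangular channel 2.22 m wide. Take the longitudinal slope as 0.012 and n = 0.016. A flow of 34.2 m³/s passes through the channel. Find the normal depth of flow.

y_n = 2.65 m

Manning's equation rearranged: A R^(2/3) = nQ / (1·√S) = 0.016 × 34.2 / (√0.012) = 4.995.
Trying y = 3.29 m: A R^(2/3) = 6.45 — over.
Trying y = 2.04 m: A R^(2/3) = 3.634 — short.
Trying y = 2.65 m: A R^(2/3) = 4.995 — close enough.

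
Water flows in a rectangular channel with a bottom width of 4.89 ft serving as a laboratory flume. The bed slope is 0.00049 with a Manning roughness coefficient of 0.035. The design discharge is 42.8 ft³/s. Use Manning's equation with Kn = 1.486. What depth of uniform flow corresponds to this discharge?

Manning's equation rearranged: A R^(2/3) = nQ / (1.486·√S) = 0.035 × 42.8 / (1.486 × √0.00049) = 45.54.
Try y = 4.34 ft: A R^(2/3) = 28.59 — too small.
Try y = 7.96 ft: A R^(2/3) = 59.09 — too large.
Try y = 6.37 ft: A R^(2/3) = 45.52 — ≈ 45.54.

y_n = 6.37 ft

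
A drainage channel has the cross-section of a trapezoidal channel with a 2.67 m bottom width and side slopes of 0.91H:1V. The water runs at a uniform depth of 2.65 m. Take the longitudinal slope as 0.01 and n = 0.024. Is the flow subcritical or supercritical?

With bottom width b = 2.67 m and side slope z = 0.91: A = (b + zy)y = (2.67 + 0.91×2.65)×2.65 = 13.47 m²; P = b + 2y√(1+z²) = 2.67 + 2×2.65×1.352 = 9.836 m.
Hydraulic radius R = A/P = 13.47/9.836 = 1.369 m.
V = (1/n) R^(2/3) √S = (1/0.024) × 1.369^(2/3) × √0.01 = 5.137 m/s. Hydraulic depth D_h = A/T = 13.47/7.493 = 1.797 m.
Froude number Fr = V/√(g·D_h) = 5.137/√(9.81×1.797) = 1.22, which is greater than 1, so the flow is supercritical.

supercritical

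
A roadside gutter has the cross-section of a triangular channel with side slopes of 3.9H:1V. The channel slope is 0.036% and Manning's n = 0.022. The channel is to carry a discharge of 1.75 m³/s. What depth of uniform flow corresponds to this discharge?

Manning's equation rearranged: A R^(2/3) = nQ / (1·√S) = 0.022 × 1.75 / (√0.00036) = 2.029.
Try y = 1.12 m: A R^(2/3) = 3.254 — over.
Try y = 0.786 m: A R^(2/3) = 1.266 — short.
Try y = 0.938 m: A R^(2/3) = 2.028 — matches.

y_n = 0.938 m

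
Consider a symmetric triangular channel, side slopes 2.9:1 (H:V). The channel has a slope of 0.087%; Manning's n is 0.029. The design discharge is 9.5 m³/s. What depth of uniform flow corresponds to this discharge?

Manning's equation rearranged: A R^(2/3) = nQ / (1·√S) = 0.029 × 9.5 / (√0.00087) = 9.34.
At y = 2.3 m: A R^(2/3) = 16.22 — over.
At y = 1.29 m: A R^(2/3) = 3.47 — short.
At y = 1.87 m: A R^(2/3) = 9.34 — matches.

y_n = 1.87 m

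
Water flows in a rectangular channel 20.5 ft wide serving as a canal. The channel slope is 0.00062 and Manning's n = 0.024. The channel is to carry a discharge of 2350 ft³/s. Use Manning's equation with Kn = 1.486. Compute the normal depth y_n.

y_n = 20.6 ft

Manning's equation rearranged: A R^(2/3) = nQ / (1.486·√S) = 0.024 × 2350 / (1.486 × √0.00062) = 1524.
Trying y = 25.4 ft: A R^(2/3) = 1960 — over.
Trying y = 20.6 ft: A R^(2/3) = 1522 — ≈ 1524.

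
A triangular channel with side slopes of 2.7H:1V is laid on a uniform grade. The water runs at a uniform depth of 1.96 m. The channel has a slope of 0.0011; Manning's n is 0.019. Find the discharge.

Q = 17.1 m³/s

For a triangular section with side slope z = 2.7: A = zy² = 2.7×1.96² = 10.37 m²; P = 2y√(1+z²) = 2×1.96×2.879 = 11.29 m.
Hydraulic radius R = A/P = 10.37/11.29 = 0.919 m.
Manning's equation: Q = (1/n) A R^(2/3) S^(1/2) = (1/0.019) × 10.37 × 0.919^(2/3) × 0.0011^(1/2) = 17.1 m³/s.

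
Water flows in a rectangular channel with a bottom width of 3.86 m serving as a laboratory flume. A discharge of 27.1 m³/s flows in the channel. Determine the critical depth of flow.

For a rectangular channel, critical depth y_c = (q²/g)^(1/3) where q = Q/b = 27.1/3.86 = 7.021 m²/s.
So y_c = (7.021²/9.81)^(1/3) = 1.71 m.

y_c = 1.71 m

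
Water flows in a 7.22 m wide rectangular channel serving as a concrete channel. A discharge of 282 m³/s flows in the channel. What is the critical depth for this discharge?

y_c = 5.38 m

For a rectangular channel, critical depth y_c = (q²/g)^(1/3) where q = Q/b = 282/7.22 = 39.06 m²/s.
So y_c = (39.06²/9.81)^(1/3) = 5.38 m.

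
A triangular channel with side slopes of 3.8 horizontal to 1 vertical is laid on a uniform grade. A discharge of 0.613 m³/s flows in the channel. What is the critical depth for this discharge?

At critical depth, Q² T / (g A³) = 1, i.e. A³/T = Q²/g = 0.613²/9.81 = 0.0383.
At y = 0.261 m: A³/T = 0.008745 — low.
At y = 0.445 m: A³/T = 0.126 — high.
At y = 0.351 m: A³/T = 0.03847 — matches.

y_c = 0.351 m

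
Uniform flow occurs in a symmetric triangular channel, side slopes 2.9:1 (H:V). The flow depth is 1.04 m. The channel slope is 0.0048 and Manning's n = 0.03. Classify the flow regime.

For a triangular section with side slope z = 2.9: A = zy² = 2.9×1.04² = 3.137 m²; P = 2y√(1+z²) = 2×1.04×3.068 = 6.381 m.
Hydraulic radius R = A/P = 3.137/6.381 = 0.4916 m.
V = (1/n) R^(2/3) √S = (1/0.03) × 0.4916^(2/3) × √0.0048 = 1.438 m/s. Hydraulic depth D_h = A/T = 3.137/6.032 = 0.52 m.
Froude number Fr = V/√(g·D_h) = 1.438/√(9.81×0.52) = 0.637, which is less than 1, so the flow is subcritical.

subcritical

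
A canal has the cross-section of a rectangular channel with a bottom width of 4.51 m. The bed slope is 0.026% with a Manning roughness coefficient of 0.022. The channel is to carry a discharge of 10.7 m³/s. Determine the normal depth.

Manning's equation rearranged: A R^(2/3) = nQ / (1·√S) = 0.022 × 10.7 / (√0.00026) = 14.6.
Try y = 2.2 m: A R^(2/3) = 10.66 — short.
Try y = 3.46 m: A R^(2/3) = 19.2 — over.
Try y = 2.79 m: A R^(2/3) = 14.58 — ≈ 14.6.

y_n = 2.79 m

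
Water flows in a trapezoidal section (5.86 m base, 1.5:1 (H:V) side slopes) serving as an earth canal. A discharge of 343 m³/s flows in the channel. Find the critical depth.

At critical depth, Q² T / (g A³) = 1, i.e. A³/T = Q²/g = 343²/9.81 = 11990.
Try y = 4.16 m: A³/T = 6954 — short.
Try y = 4.78 m: A³/T = 11960 — matches.

y_c = 4.78 m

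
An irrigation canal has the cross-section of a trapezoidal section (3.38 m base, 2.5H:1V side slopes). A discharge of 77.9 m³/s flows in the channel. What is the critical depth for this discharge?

y_c = 2.3 m

At critical depth, Q² T / (g A³) = 1, i.e. A³/T = Q²/g = 77.9²/9.81 = 618.6.
Trying y = 2.05 m: A³/T = 388.9 — too small.
Trying y = 2.8 m: A³/T = 1413 — too large.
Trying y = 2.3 m: A³/T = 622.3 — matches.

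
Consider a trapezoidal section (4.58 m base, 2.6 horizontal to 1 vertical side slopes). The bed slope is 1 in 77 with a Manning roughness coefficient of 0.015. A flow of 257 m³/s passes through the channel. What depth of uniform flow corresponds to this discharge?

Manning's equation rearranged: A R^(2/3) = nQ / (1·√S) = 0.015 × 257 / (√0.01299) = 33.83.
Trying y = 2.92 m: A R^(2/3) = 50.72 — over.
Trying y = 1.66 m: A R^(2/3) = 15.43 — short.
Trying y = 2.42 m: A R^(2/3) = 33.81 — close enough.

y_n = 2.42 m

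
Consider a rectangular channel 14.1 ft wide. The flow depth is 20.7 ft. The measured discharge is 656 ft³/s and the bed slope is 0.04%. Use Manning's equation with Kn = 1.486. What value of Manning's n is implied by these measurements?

Flow area A = b·y = 14.1 × 20.7 = 291.9 ft². Wetted perimeter P = b + 2y = 14.1 + 2×20.7 = 55.5 ft.
Hydraulic radius R = A/P = 291.9/55.5 = 5.259 ft.
Rearranging Manning's equation: n = (1.486/Q) A R^(2/3) S^(1/2) = (1.486/656) × 291.9 × 5.259^(2/3) × √0.0004 = 0.04.

n = 0.04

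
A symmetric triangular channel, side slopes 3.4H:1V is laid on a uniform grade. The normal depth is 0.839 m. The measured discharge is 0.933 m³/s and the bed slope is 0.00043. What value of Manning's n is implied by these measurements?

n = 0.029

For a triangular section with side slope z = 3.4: A = zy² = 3.4×0.839² = 2.393 m²; P = 2y√(1+z²) = 2×0.839×3.544 = 5.947 m.
Hydraulic radius R = A/P = 2.393/5.947 = 0.4025 m.
Rearranging Manning's equation: n = (1/Q) A R^(2/3) S^(1/2) = (1/0.933) × 2.393 × 0.4025^(2/3) × √0.00043 = 0.029.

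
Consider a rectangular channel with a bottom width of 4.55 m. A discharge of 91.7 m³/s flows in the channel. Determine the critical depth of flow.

y_c = 3.46 m

For a rectangular channel, critical depth y_c = (q²/g)^(1/3) where q = Q/b = 91.7/4.55 = 20.15 m²/s.
So y_c = (20.15²/9.81)^(1/3) = 3.46 m.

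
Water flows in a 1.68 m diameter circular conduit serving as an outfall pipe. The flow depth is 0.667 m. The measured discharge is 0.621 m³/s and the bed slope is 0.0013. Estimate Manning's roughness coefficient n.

n = 0.024

For a circular section of diameter D = 1.68 m at depth y = 0.667 m, the central angle is θ = 2 arccos(1 − 2y/D) = 2.727 rad. Then A = (D²/8)(θ − sin θ) = 0.8198 m² and P = Dθ/2 = 2.29 m.
Hydraulic radius R = A/P = 0.8198/2.29 = 0.3579 m.
Rearranging Manning's equation: n = (1/Q) A R^(2/3) S^(1/2) = (1/0.621) × 0.8198 × 0.3579^(2/3) × √0.0013 = 0.024.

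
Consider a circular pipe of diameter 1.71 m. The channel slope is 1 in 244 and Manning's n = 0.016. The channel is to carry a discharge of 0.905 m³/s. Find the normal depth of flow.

Manning's equation rearranged: A R^(2/3) = nQ / (1·√S) = 0.016 × 0.905 / (√0.004098) = 0.2262.
Trying y = 0.526 m: A R^(2/3) = 0.2679 — high.
Trying y = 0.33 m: A R^(2/3) = 0.1062 — low.
Trying y = 0.482 m: A R^(2/3) = 0.2261 — matches.

y_n = 0.482 m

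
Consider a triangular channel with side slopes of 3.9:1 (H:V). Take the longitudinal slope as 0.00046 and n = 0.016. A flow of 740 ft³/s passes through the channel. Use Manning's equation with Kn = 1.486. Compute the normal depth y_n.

Manning's equation rearranged: A R^(2/3) = nQ / (1.486·√S) = 0.016 × 740 / (1.486 × √0.00046) = 371.5.
At y = 8.13 ft: A R^(2/3) = 642.8 — high.
At y = 4.88 ft: A R^(2/3) = 164.8 — low.
At y = 6.62 ft: A R^(2/3) = 371.6 — close enough.

y_n = 6.62 ft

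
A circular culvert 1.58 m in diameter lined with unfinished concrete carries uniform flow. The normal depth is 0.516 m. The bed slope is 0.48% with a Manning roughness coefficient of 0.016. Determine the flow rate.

Q = 1.05 m³/s

For a circular section of diameter D = 1.58 m at depth y = 0.516 m, the central angle is θ = 2 arccos(1 − 2y/D) = 2.433 rad. Then A = (D²/8)(θ − sin θ) = 0.5563 m² and P = Dθ/2 = 1.922 m.
Hydraulic radius R = A/P = 0.5563/1.922 = 0.2894 m.
Manning's equation: Q = (1/n) A R^(2/3) S^(1/2) = (1/0.016) × 0.5563 × 0.2894^(2/3) × 0.0048^(1/2) = 1.05 m³/s.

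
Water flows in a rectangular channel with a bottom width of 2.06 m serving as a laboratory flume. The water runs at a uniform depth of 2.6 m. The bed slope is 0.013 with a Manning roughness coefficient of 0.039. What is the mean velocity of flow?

V = 2.39 m/s

Flow area A = b·y = 2.06 × 2.6 = 5.356 m². Wetted perimeter P = b + 2y = 2.06 + 2×2.6 = 7.26 m.
Hydraulic radius R = A/P = 5.356/7.26 = 0.7377 m.
From Manning's equation, V = (1/n) R^(2/3) S^(1/2) = (1/0.039) × 0.7377^(2/3) × 0.013^(1/2) = 2.39 m/s.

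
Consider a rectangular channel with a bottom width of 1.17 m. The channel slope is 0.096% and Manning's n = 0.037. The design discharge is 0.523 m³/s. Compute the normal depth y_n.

Manning's equation rearranged: A R^(2/3) = nQ / (1·√S) = 0.037 × 0.523 / (√0.00096) = 0.6246.
At y = 0.783 m: A R^(2/3) = 0.4417 — short.
At y = 1.03 m: A R^(2/3) = 0.6246 — matches.

y_n = 1.03 m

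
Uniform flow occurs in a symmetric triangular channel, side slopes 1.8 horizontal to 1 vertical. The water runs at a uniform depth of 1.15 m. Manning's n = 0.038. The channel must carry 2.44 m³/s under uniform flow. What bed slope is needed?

For a triangular section with side slope z = 1.8: A = zy² = 1.8×1.15² = 2.38 m²; P = 2y√(1+z²) = 2×1.15×2.059 = 4.736 m.
Hydraulic radius R = A/P = 2.38/4.736 = 0.5026 m.
From Manning's equation, S = [nQ / (1 A R^(2/3))]² = [0.038 × 2.44 / (1 × 2.38 × 0.5026^(2/3))]² = 0.0038.

S = 0.0038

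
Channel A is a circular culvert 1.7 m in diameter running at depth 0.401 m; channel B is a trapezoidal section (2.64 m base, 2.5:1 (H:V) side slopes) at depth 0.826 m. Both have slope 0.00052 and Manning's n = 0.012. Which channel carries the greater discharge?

channel B

Channel A: For a circular section of diameter D = 1.7 m at depth y = 0.401 m, the central angle is θ = 2 arccos(1 − 2y/D) = 2.029 rad. Then A = (D²/8)(θ − sin θ) = 0.4088 m² and P = Dθ/2 = 1.724 m. Hydraulic radius R = A/P = 0.4088/1.724 = 0.2371 m. Q_A = (1/0.012)·0.4088·0.2371^(2/3)·√0.00052 = 0.2975 m³/s.
Channel B: With bottom width b = 2.64 m and side slope z = 2.5: A = (b + zy)y = (2.64 + 2.5×0.826)×0.826 = 3.886 m²; P = b + 2y√(1+z²) = 2.64 + 2×0.826×2.693 = 7.088 m. Hydraulic radius R = A/P = 3.886/7.088 = 0.5483 m. Q_B = (1/0.012)·3.886·0.5483^(2/3)·√0.00052 = 4.947 m³/s.
Q_A = 0.2975 m³/s vs Q_B = 4.947 m³/s, so channel B carries more.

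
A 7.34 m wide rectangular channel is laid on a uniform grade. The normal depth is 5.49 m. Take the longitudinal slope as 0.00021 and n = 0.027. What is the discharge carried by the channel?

Flow area A = b·y = 7.34 × 5.49 = 40.3 m². Wetted perimeter P = b + 2y = 7.34 + 2×5.49 = 18.32 m.
Hydraulic radius R = A/P = 40.3/18.32 = 2.2 m.
Manning's equation: Q = (1/n) A R^(2/3) S^(1/2) = (1/0.027) × 40.3 × 2.2^(2/3) × 0.00021^(1/2) = 36.6 m³/s.

Q = 36.6 m³/s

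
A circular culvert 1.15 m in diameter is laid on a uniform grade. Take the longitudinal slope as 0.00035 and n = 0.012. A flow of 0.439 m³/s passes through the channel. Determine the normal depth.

y_n = 0.657 m

Manning's equation rearranged: A R^(2/3) = nQ / (1·√S) = 0.012 × 0.439 / (√0.00035) = 0.2816.
At y = 0.8 m: A R^(2/3) = 0.3757 — over.
At y = 0.545 m: A R^(2/3) = 0.2063 — short.
At y = 0.657 m: A R^(2/3) = 0.2816 — matches.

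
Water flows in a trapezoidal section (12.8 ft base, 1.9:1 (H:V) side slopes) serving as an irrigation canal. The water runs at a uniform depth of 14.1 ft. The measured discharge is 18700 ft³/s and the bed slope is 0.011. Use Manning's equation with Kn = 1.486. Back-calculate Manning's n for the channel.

With bottom width b = 12.8 ft and side slope z = 1.9: A = (b + zy)y = (12.8 + 1.9×14.1)×14.1 = 558.2 ft²; P = b + 2y√(1+z²) = 12.8 + 2×14.1×2.147 = 73.35 ft.
Hydraulic radius R = A/P = 558.2/73.35 = 7.611 ft.
Rearranging Manning's equation: n = (1.486/Q) A R^(2/3) S^(1/2) = (1.486/18700) × 558.2 × 7.611^(2/3) × √0.011 = 0.018.

n = 0.018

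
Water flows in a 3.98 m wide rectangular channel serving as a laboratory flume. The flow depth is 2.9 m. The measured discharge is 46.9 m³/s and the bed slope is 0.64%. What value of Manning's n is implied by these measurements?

Flow area A = b·y = 3.98 × 2.9 = 11.54 m². Wetted perimeter P = b + 2y = 3.98 + 2×2.9 = 9.78 m.
Hydraulic radius R = A/P = 11.54/9.78 = 1.18 m.
Rearranging Manning's equation: n = (1/Q) A R^(2/3) S^(1/2) = (1/46.9) × 11.54 × 1.18^(2/3) × √0.0064 = 0.022.

n = 0.022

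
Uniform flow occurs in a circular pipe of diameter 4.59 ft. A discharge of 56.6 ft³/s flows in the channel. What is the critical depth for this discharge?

y_c = 2.17 ft

At critical depth, Q² T / (g A³) = 1, i.e. A³/T = Q²/g = 56.6²/32.2 = 99.49.
Try y = 1.79 ft: A³/T = 47.62 — short.
Try y = 2.62 ft: A³/T = 204.6 — over.
Try y = 2.17 ft: A³/T = 99.61 — ≈ 99.49.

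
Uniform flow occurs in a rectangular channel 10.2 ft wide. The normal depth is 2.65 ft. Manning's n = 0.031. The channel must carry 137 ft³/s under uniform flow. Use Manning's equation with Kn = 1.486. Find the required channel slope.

S = 0.00533

Flow area A = b·y = 10.2 × 2.65 = 27.03 ft². Wetted perimeter P = b + 2y = 10.2 + 2×2.65 = 15.5 ft.
Hydraulic radius R = A/P = 27.03/15.5 = 1.744 ft.
From Manning's equation, S = [nQ / (1.486 A R^(2/3))]² = [0.031 × 137 / (1.486 × 27.03 × 1.744^(2/3))]² = 0.00533.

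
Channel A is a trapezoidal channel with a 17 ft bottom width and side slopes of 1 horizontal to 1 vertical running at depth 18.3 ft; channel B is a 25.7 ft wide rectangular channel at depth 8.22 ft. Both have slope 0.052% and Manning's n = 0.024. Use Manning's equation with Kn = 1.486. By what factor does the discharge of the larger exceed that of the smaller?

Channel A: With bottom width b = 17 ft and side slope z = 1: A = (b + zy)y = (17 + 1×18.3)×18.3 = 646 ft²; P = b + 2y√(1+z²) = 17 + 2×18.3×1.414 = 68.76 ft. Hydraulic radius R = A/P = 646/68.76 = 9.395 ft. Q_A = (1.486/0.024)·646·9.395^(2/3)·√0.00052 = 4061 ft³/s.
Channel B: Flow area A = b·y = 25.7 × 8.22 = 211.3 ft². Wetted perimeter P = b + 2y = 25.7 + 2×8.22 = 42.14 ft. Hydraulic radius R = A/P = 211.3/42.14 = 5.013 ft. Q_B = (1.486/0.024)·211.3·5.013^(2/3)·√0.00052 = 873.7 ft³/s.
The larger discharge is 4061 ft³/s and the smaller is 873.7 ft³/s; the ratio is 4.65.

4.65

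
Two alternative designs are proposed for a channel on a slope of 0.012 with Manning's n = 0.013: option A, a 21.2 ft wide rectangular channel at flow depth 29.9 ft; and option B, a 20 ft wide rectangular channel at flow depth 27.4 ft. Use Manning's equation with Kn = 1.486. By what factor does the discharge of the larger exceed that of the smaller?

1.21

Channel A: Flow area A = b·y = 21.2 × 29.9 = 633.9 ft². Wetted perimeter P = b + 2y = 21.2 + 2×29.9 = 81 ft. Hydraulic radius R = A/P = 633.9/81 = 7.826 ft. Q_A = (1.486/0.013)·633.9·7.826^(2/3)·√0.012 = 31290 ft³/s.
Channel B: Flow area A = b·y = 20 × 27.4 = 548 ft². Wetted perimeter P = b + 2y = 20 + 2×27.4 = 74.8 ft. Hydraulic radius R = A/P = 548/74.8 = 7.326 ft. Q_B = (1.486/0.013)·548·7.326^(2/3)·√0.012 = 25880 ft³/s.
The larger discharge is 31290 ft³/s and the smaller is 25880 ft³/s; the ratio is 1.21.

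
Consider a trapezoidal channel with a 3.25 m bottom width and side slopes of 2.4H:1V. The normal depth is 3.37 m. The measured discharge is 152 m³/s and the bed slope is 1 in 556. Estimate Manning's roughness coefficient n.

With bottom width b = 3.25 m and side slope z = 2.4: A = (b + zy)y = (3.25 + 2.4×3.37)×3.37 = 38.21 m²; P = b + 2y√(1+z²) = 3.25 + 2×3.37×2.6 = 20.77 m.
Hydraulic radius R = A/P = 38.21/20.77 = 1.839 m.
Rearranging Manning's equation: n = (1/Q) A R^(2/3) S^(1/2) = (1/152) × 38.21 × 1.839^(2/3) × √0.001799 = 0.016.

n = 0.016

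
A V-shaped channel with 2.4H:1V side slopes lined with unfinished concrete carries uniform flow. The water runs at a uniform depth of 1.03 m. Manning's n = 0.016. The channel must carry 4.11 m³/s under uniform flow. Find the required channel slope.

S = 0.0018

For a triangular section with side slope z = 2.4: A = zy² = 2.4×1.03² = 2.546 m²; P = 2y√(1+z²) = 2×1.03×2.6 = 5.356 m.
Hydraulic radius R = A/P = 2.546/5.356 = 0.4754 m.
From Manning's equation, S = [nQ / (1 A R^(2/3))]² = [0.016 × 4.11 / (1 × 2.546 × 0.4754^(2/3))]² = 0.0018.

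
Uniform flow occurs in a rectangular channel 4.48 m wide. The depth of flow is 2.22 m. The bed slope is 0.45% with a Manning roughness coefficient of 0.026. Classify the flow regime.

Flow area A = b·y = 4.48 × 2.22 = 9.946 m². Wetted perimeter P = b + 2y = 4.48 + 2×2.22 = 8.92 m.
Hydraulic radius R = A/P = 9.946/8.92 = 1.115 m.
V = (1/n) R^(2/3) √S = (1/0.026) × 1.115^(2/3) × √0.0045 = 2.774 m/s. Hydraulic depth D_h = A/T = 9.946/4.48 = 2.22 m.
Froude number Fr = V/√(g·D_h) = 2.774/√(9.81×2.22) = 0.594, which is less than 1, so the flow is subcritical.

subcritical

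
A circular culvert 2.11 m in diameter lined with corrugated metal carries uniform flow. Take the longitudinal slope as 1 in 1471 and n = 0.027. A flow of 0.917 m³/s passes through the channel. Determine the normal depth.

Manning's equation rearranged: A R^(2/3) = nQ / (1·√S) = 0.027 × 0.917 / (√0.0006798) = 0.9496.
Try y = 0.801 m: A R^(2/3) = 0.6987 — too small.
Try y = 1.09 m: A R^(2/3) = 1.206 — too large.
Try y = 0.949 m: A R^(2/3) = 0.95 — ≈ 0.9496.

y_n = 0.949 m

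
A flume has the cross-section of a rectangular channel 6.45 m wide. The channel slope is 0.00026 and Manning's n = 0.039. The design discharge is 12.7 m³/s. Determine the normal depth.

Manning's equation rearranged: A R^(2/3) = nQ / (1·√S) = 0.039 × 12.7 / (√0.00026) = 30.72.
Try y = 2.69 m: A R^(2/3) = 22.4 — low.
Try y = 3.4 m: A R^(2/3) = 30.68 — ≈ 30.72.

y_n = 3.4 m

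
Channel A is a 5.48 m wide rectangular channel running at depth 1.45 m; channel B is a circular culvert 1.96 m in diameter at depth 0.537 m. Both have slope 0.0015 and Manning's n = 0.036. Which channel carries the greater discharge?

channel A

Channel A: Flow area A = b·y = 5.48 × 1.45 = 7.946 m². Wetted perimeter P = b + 2y = 5.48 + 2×1.45 = 8.38 m. Hydraulic radius R = A/P = 7.946/8.38 = 0.9482 m. Q_A = (1/0.036)·7.946·0.9482^(2/3)·√0.0015 = 8.251 m³/s.
Channel B: For a circular section of diameter D = 1.96 m at depth y = 0.537 m, the central angle is θ = 2 arccos(1 − 2y/D) = 2.203 rad. Then A = (D²/8)(θ − sin θ) = 0.6709 m² and P = Dθ/2 = 2.159 m. Hydraulic radius R = A/P = 0.6709/2.159 = 0.3107 m. Q_B = (1/0.036)·0.6709·0.3107^(2/3)·√0.0015 = 0.3311 m³/s.
Q_A = 8.251 m³/s vs Q_B = 0.3311 m³/s, so channel A carries more.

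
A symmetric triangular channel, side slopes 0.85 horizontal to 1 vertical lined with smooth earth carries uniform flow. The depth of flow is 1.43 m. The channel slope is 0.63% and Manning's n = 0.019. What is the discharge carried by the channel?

Q = 4.35 m³/s

For a triangular section with side slope z = 0.85: A = zy² = 0.85×1.43² = 1.738 m²; P = 2y√(1+z²) = 2×1.43×1.312 = 3.754 m.
Hydraulic radius R = A/P = 1.738/3.754 = 0.4631 m.
Manning's equation: Q = (1/n) A R^(2/3) S^(1/2) = (1/0.019) × 1.738 × 0.4631^(2/3) × 0.0063^(1/2) = 4.35 m³/s.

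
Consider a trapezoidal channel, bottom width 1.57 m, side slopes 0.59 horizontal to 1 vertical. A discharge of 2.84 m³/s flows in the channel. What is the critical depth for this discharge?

At critical depth, Q² T / (g A³) = 1, i.e. A³/T = Q²/g = 2.84²/9.81 = 0.8222.
Try y = 0.571 m: A³/T = 0.5753 — too small.
Try y = 0.8 m: A³/T = 1.734 — too large.
Try y = 0.637 m: A³/T = 0.8202 — ≈ 0.8222.

y_c = 0.637 m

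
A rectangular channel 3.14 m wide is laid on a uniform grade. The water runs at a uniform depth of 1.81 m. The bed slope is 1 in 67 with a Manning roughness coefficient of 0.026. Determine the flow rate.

Flow area A = b·y = 3.14 × 1.81 = 5.683 m². Wetted perimeter P = b + 2y = 3.14 + 2×1.81 = 6.76 m.
Hydraulic radius R = A/P = 5.683/6.76 = 0.8407 m.
Manning's equation: Q = (1/n) A R^(2/3) S^(1/2) = (1/0.026) × 5.683 × 0.8407^(2/3) × 0.01493^(1/2) = 23.8 m³/s.

Q = 23.8 m³/s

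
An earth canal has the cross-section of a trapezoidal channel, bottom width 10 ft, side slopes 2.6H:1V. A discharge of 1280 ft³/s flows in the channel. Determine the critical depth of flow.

At critical depth, Q² T / (g A³) = 1, i.e. A³/T = Q²/g = 1280²/32.2 = 50880.
Trying y = 6.54 ft: A³/T = 125200 — too large.
Trying y = 4.13 ft: A³/T = 19960 — too small.
Trying y = 5.24 ft: A³/T = 50930 — ≈ 50880.

y_c = 5.24 ft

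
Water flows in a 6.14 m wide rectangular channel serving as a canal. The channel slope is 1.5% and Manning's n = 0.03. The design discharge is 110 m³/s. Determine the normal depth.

y_n = 3.24 m

Manning's equation rearranged: A R^(2/3) = nQ / (1·√S) = 0.03 × 110 / (√0.015) = 26.94.
Try y = 3.85 m: A R^(2/3) = 33.78 — too large.
Try y = 2.23 m: A R^(2/3) = 16.24 — too small.
Try y = 3.24 m: A R^(2/3) = 26.95 — ≈ 26.94.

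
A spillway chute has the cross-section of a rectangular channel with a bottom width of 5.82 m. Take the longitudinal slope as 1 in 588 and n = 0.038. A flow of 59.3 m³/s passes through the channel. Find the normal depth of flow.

Manning's equation rearranged: A R^(2/3) = nQ / (1·√S) = 0.038 × 59.3 / (√0.001701) = 54.64.
Try y = 4.34 m: A R^(2/3) = 36.57 — low.
Try y = 7.27 m: A R^(2/3) = 68.9 — high.
Try y = 6 m: A R^(2/3) = 54.68 — close enough.

y_n = 6 m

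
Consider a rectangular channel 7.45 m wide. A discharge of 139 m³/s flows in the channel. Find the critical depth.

For a rectangular channel, critical depth y_c = (q²/g)^(1/3) where q = Q/b = 139/7.45 = 18.66 m²/s.
So y_c = (18.66²/9.81)^(1/3) = 3.29 m.

y_c = 3.29 m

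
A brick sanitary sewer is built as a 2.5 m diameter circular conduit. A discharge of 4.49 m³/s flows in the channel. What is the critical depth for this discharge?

At critical depth, Q² T / (g A³) = 1, i.e. A³/T = Q²/g = 4.49²/9.81 = 2.055.
Try y = 0.84 m: A³/T = 1.286 — low.
Try y = 0.949 m: A³/T = 2.058 — close enough.

y_c = 0.949 m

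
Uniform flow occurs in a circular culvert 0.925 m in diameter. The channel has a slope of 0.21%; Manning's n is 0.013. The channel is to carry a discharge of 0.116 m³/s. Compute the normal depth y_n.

y_n = 0.225 m

Manning's equation rearranged: A R^(2/3) = nQ / (1·√S) = 0.013 × 0.116 / (√0.0021) = 0.03291.
At y = 0.255 m: A R^(2/3) = 0.04205 — too large.
At y = 0.193 m: A R^(2/3) = 0.02415 — too small.
At y = 0.225 m: A R^(2/3) = 0.03284 — matches.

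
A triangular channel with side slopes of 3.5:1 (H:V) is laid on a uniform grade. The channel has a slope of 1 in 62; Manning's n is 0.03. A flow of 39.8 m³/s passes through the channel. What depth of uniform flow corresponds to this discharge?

Manning's equation rearranged: A R^(2/3) = nQ / (1·√S) = 0.03 × 39.8 / (√0.01613) = 9.402.
At y = 1.52 m: A R^(2/3) = 6.561 — short.
At y = 1.74 m: A R^(2/3) = 9.408 — matches.

y_n = 1.74 m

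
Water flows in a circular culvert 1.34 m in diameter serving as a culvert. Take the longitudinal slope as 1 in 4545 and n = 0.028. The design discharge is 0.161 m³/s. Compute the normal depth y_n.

Manning's equation rearranged: A R^(2/3) = nQ / (1·√S) = 0.028 × 0.161 / (√0.00022) = 0.3039.
At y = 0.553 m: A R^(2/3) = 0.2426 — short.
At y = 0.72 m: A R^(2/3) = 0.3836 — over.
At y = 0.628 m: A R^(2/3) = 0.3043 — matches.

y_n = 0.628 m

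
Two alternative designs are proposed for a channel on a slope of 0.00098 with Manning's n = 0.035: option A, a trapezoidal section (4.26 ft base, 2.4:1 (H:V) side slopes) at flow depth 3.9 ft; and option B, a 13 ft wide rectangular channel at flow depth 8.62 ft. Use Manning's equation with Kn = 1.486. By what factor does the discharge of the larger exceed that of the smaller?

Channel A: With bottom width b = 4.26 ft and side slope z = 2.4: A = (b + zy)y = (4.26 + 2.4×3.9)×3.9 = 53.12 ft²; P = b + 2y√(1+z²) = 4.26 + 2×3.9×2.6 = 24.54 ft. Hydraulic radius R = A/P = 53.12/24.54 = 2.165 ft. Q_A = (1.486/0.035)·53.12·2.165^(2/3)·√0.00098 = 118.1 ft³/s.
Channel B: Flow area A = b·y = 13 × 8.62 = 112.1 ft². Wetted perimeter P = b + 2y = 13 + 2×8.62 = 30.24 ft. Hydraulic radius R = A/P = 112.1/30.24 = 3.706 ft. Q_B = (1.486/0.035)·112.1·3.706^(2/3)·√0.00098 = 356.7 ft³/s.
The larger discharge is 356.7 ft³/s and the smaller is 118.1 ft³/s; the ratio is 3.02.

3.02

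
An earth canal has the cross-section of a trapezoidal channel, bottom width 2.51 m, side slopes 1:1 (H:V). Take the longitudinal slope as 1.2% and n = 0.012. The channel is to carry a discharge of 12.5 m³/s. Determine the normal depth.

y_n = 0.686 m

Manning's equation rearranged: A R^(2/3) = nQ / (1·√S) = 0.012 × 12.5 / (√0.012) = 1.369.
At y = 0.552 m: A R^(2/3) = 0.9406 — too small.
At y = 0.873 m: A R^(2/3) = 2.085 — too large.
At y = 0.686 m: A R^(2/3) = 1.368 — ≈ 1.369.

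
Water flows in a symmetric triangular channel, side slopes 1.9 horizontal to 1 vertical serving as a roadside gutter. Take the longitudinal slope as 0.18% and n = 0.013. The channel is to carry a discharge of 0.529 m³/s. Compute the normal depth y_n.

y_n = 0.487 m

Manning's equation rearranged: A R^(2/3) = nQ / (1·√S) = 0.013 × 0.529 / (√0.0018) = 0.1621.
At y = 0.376 m: A R^(2/3) = 0.08125 — short.
At y = 0.551 m: A R^(2/3) = 0.2251 — over.
At y = 0.487 m: A R^(2/3) = 0.162 — close enough.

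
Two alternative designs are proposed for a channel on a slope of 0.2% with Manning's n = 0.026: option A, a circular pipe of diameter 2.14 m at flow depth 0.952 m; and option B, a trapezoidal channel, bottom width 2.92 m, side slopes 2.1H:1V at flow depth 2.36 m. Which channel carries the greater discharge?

Channel A: For a circular section of diameter D = 2.14 m at depth y = 0.952 m, the central angle is θ = 2 arccos(1 − 2y/D) = 2.921 rad. Then A = (D²/8)(θ − sin θ) = 1.546 m² and P = Dθ/2 = 3.125 m. Hydraulic radius R = A/P = 1.546/3.125 = 0.4948 m. Q_A = (1/0.026)·1.546·0.4948^(2/3)·√0.002 = 1.664 m³/s.
Channel B: With bottom width b = 2.92 m and side slope z = 2.1: A = (b + zy)y = (2.92 + 2.1×2.36)×2.36 = 18.59 m²; P = b + 2y√(1+z²) = 2.92 + 2×2.36×2.326 = 13.9 m. Hydraulic radius R = A/P = 18.59/13.9 = 1.337 m. Q_B = (1/0.026)·18.59·1.337^(2/3)·√0.002 = 38.81 m³/s.
Q_A = 1.664 m³/s vs Q_B = 38.81 m³/s, so channel B carries more.

channel B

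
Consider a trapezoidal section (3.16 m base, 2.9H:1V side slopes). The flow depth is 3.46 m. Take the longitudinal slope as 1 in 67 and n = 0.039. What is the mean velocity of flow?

V = 4.76 m/s

With bottom width b = 3.16 m and side slope z = 2.9: A = (b + zy)y = (3.16 + 2.9×3.46)×3.46 = 45.65 m²; P = b + 2y√(1+z²) = 3.16 + 2×3.46×3.068 = 24.39 m.
Hydraulic radius R = A/P = 45.65/24.39 = 1.872 m.
From Manning's equation, V = (1/n) R^(2/3) S^(1/2) = (1/0.039) × 1.872^(2/3) × 0.01493^(1/2) = 4.76 m/s.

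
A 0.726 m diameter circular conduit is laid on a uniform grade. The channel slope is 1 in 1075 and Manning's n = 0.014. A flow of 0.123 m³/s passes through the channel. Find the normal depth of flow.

Manning's equation rearranged: A R^(2/3) = nQ / (1·√S) = 0.014 × 0.123 / (√0.0009302) = 0.05646.
At y = 0.251 m: A R^(2/3) = 0.03409 — short.
At y = 0.409 m: A R^(2/3) = 0.08078 — over.
At y = 0.331 m: A R^(2/3) = 0.05656 — matches.

y_n = 0.331 m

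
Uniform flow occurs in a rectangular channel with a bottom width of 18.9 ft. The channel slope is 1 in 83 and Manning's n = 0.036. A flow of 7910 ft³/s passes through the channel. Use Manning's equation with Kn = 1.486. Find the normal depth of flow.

y_n = 25.5 ft

Manning's equation rearranged: A R^(2/3) = nQ / (1.486·√S) = 0.036 × 7910 / (1.486 × √0.01205) = 1746.
At y = 28.3 ft: A R^(2/3) = 1973 — high.
At y = 17.8 ft: A R^(2/3) = 1132 — low.
At y = 25.5 ft: A R^(2/3) = 1746 — ≈ 1746.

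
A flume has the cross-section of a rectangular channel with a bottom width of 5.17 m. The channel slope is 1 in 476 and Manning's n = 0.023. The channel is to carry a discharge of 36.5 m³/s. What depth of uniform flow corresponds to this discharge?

y_n = 2.88 m

Manning's equation rearranged: A R^(2/3) = nQ / (1·√S) = 0.023 × 36.5 / (√0.002101) = 18.32.
At y = 3.22 m: A R^(2/3) = 21.17 — too large.
At y = 2.34 m: A R^(2/3) = 13.87 — too small.
At y = 2.88 m: A R^(2/3) = 18.3 — ≈ 18.32.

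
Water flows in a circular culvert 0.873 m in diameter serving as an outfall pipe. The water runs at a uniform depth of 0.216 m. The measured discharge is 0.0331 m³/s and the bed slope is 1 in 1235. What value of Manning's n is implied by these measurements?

n = 0.025

For a circular section of diameter D = 0.873 m at depth y = 0.216 m, the central angle is θ = 2 arccos(1 − 2y/D) = 2.082 rad. Then A = (D²/8)(θ − sin θ) = 0.1153 m² and P = Dθ/2 = 0.909 m.
Hydraulic radius R = A/P = 0.1153/0.909 = 0.1269 m.
Rearranging Manning's equation: n = (1/Q) A R^(2/3) S^(1/2) = (1/0.0331) × 0.1153 × 0.1269^(2/3) × √0.0008097 = 0.025.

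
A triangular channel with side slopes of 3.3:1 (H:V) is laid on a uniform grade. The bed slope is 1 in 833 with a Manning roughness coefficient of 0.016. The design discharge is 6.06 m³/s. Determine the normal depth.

Manning's equation rearranged: A R^(2/3) = nQ / (1·√S) = 0.016 × 6.06 / (√0.0012) = 2.798.
Trying y = 1 m: A R^(2/3) = 2.019 — too small.
Trying y = 1.13 m: A R^(2/3) = 2.797 — ≈ 2.798.

y_n = 1.13 m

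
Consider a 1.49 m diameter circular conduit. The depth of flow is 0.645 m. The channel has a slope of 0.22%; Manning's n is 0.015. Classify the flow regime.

subcritical

For a circular section of diameter D = 1.49 m at depth y = 0.645 m, the central angle is θ = 2 arccos(1 − 2y/D) = 2.872 rad. Then A = (D²/8)(θ − sin θ) = 0.7233 m² and P = Dθ/2 = 2.14 m.
Hydraulic radius R = A/P = 0.7233/2.14 = 0.338 m.
V = (1/n) R^(2/3) √S = (1/0.015) × 0.338^(2/3) × √0.0022 = 1.517 m/s. Hydraulic depth D_h = A/T = 0.7233/1.477 = 0.4899 m.
Froude number Fr = V/√(g·D_h) = 1.517/√(9.81×0.4899) = 0.692, which is less than 1, so the flow is subcritical.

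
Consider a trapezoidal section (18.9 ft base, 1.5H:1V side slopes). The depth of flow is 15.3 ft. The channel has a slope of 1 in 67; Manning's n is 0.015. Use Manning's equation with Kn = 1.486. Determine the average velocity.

With bottom width b = 18.9 ft and side slope z = 1.5: A = (b + zy)y = (18.9 + 1.5×15.3)×15.3 = 640.3 ft²; P = b + 2y√(1+z²) = 18.9 + 2×15.3×1.803 = 74.06 ft.
Hydraulic radius R = A/P = 640.3/74.06 = 8.645 ft.
From Manning's equation, V = (1.486/n) R^(2/3) S^(1/2) = (1.486/0.015) × 8.645^(2/3) × 0.01493^(1/2) = 51 ft/s.

V = 51 ft/s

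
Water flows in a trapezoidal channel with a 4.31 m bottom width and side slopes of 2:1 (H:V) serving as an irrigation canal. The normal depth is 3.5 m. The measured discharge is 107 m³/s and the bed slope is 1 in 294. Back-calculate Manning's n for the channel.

With bottom width b = 4.31 m and side slope z = 2: A = (b + zy)y = (4.31 + 2×3.5)×3.5 = 39.58 m²; P = b + 2y√(1+z²) = 4.31 + 2×3.5×2.236 = 19.96 m.
Hydraulic radius R = A/P = 39.58/19.96 = 1.983 m.
Rearranging Manning's equation: n = (1/Q) A R^(2/3) S^(1/2) = (1/107) × 39.58 × 1.983^(2/3) × √0.003401 = 0.0341.

n = 0.0341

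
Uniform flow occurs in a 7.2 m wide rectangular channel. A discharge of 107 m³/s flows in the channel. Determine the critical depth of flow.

For a rectangular channel, critical depth y_c = (q²/g)^(1/3) where q = Q/b = 107/7.2 = 14.86 m²/s.
So y_c = (14.86²/9.81)^(1/3) = 2.82 m.

y_c = 2.82 m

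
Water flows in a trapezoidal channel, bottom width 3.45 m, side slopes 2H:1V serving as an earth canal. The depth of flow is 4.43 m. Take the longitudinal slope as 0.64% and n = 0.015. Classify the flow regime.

With bottom width b = 3.45 m and side slope z = 2: A = (b + zy)y = (3.45 + 2×4.43)×4.43 = 54.53 m²; P = b + 2y√(1+z²) = 3.45 + 2×4.43×2.236 = 23.26 m.
Hydraulic radius R = A/P = 54.53/23.26 = 2.344 m.
V = (1/n) R^(2/3) √S = (1/0.015) × 2.344^(2/3) × √0.0064 = 9.412 m/s. Hydraulic depth D_h = A/T = 54.53/21.17 = 2.576 m.
Froude number Fr = V/√(g·D_h) = 9.412/√(9.81×2.576) = 1.87, which is greater than 1, so the flow is supercritical.

supercritical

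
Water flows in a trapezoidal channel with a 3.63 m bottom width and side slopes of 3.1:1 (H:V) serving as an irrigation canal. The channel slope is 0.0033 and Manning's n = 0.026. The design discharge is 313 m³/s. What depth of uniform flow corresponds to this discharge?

y_n = 4.5 m

Manning's equation rearranged: A R^(2/3) = nQ / (1·√S) = 0.026 × 313 / (√0.0033) = 141.7.
At y = 5.34 m: A R^(2/3) = 214.4 — too large.
At y = 3.2 m: A R^(2/3) = 63.48 — too small.
At y = 4.5 m: A R^(2/3) = 141.9 — matches.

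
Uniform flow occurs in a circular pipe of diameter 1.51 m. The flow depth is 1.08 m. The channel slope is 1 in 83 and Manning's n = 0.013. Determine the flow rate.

For a circular section of diameter D = 1.51 m at depth y = 1.08 m, the central angle is θ = 2 arccos(1 − 2y/D) = 4.032 rad. Then A = (D²/8)(θ − sin θ) = 1.371 m² and P = Dθ/2 = 3.044 m.
Hydraulic radius R = A/P = 1.371/3.044 = 0.4503 m.
Manning's equation: Q = (1/n) A R^(2/3) S^(1/2) = (1/0.013) × 1.371 × 0.4503^(2/3) × 0.01205^(1/2) = 6.8 m³/s.

Q = 6.8 m³/s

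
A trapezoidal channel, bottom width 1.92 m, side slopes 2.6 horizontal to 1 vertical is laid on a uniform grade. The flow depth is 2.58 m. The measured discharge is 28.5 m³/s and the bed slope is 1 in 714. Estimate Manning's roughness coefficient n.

With bottom width b = 1.92 m and side slope z = 2.6: A = (b + zy)y = (1.92 + 2.6×2.58)×2.58 = 22.26 m²; P = b + 2y√(1+z²) = 1.92 + 2×2.58×2.786 = 16.29 m.
Hydraulic radius R = A/P = 22.26/16.29 = 1.366 m.
Rearranging Manning's equation: n = (1/Q) A R^(2/3) S^(1/2) = (1/28.5) × 22.26 × 1.366^(2/3) × √0.001401 = 0.036.

n = 0.036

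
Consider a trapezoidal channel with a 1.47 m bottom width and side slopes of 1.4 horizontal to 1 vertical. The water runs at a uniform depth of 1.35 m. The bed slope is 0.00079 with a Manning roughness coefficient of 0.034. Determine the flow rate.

With bottom width b = 1.47 m and side slope z = 1.4: A = (b + zy)y = (1.47 + 1.4×1.35)×1.35 = 4.536 m²; P = b + 2y√(1+z²) = 1.47 + 2×1.35×1.72 = 6.115 m.
Hydraulic radius R = A/P = 4.536/6.115 = 0.7418 m.
Manning's equation: Q = (1/n) A R^(2/3) S^(1/2) = (1/0.034) × 4.536 × 0.7418^(2/3) × 0.00079^(1/2) = 3.07 m³/s.

Q = 3.07 m³/s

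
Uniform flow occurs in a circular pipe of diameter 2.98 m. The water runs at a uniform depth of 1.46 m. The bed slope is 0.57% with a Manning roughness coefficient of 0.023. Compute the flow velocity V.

For a circular section of diameter D = 2.98 m at depth y = 1.46 m, the central angle is θ = 2 arccos(1 − 2y/D) = 3.101 rad. Then A = (D²/8)(θ − sin θ) = 3.398 m² and P = Dθ/2 = 4.621 m.
Hydraulic radius R = A/P = 3.398/4.621 = 0.7353 m.
From Manning's equation, V = (1/n) R^(2/3) S^(1/2) = (1/0.023) × 0.7353^(2/3) × 0.0057^(1/2) = 2.67 m/s.

V = 2.67 m/s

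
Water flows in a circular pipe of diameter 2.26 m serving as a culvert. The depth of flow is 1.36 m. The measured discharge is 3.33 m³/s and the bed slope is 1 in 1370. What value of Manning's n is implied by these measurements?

For a circular section of diameter D = 2.26 m at depth y = 1.36 m, the central angle is θ = 2 arccos(1 − 2y/D) = 3.552 rad. Then A = (D²/8)(θ − sin θ) = 2.522 m² and P = Dθ/2 = 4.013 m.
Hydraulic radius R = A/P = 2.522/4.013 = 0.6284 m.
Rearranging Manning's equation: n = (1/Q) A R^(2/3) S^(1/2) = (1/3.33) × 2.522 × 0.6284^(2/3) × √0.0007299 = 0.015.

n = 0.015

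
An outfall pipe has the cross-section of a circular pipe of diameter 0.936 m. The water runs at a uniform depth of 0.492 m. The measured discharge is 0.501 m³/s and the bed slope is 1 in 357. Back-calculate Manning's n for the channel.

For a circular section of diameter D = 0.936 m at depth y = 0.492 m, the central angle is θ = 2 arccos(1 − 2y/D) = 3.244 rad. Then A = (D²/8)(θ − sin θ) = 0.3665 m² and P = Dθ/2 = 1.518 m.
Hydraulic radius R = A/P = 0.3665/1.518 = 0.2414 m.
Rearranging Manning's equation: n = (1/Q) A R^(2/3) S^(1/2) = (1/0.501) × 0.3665 × 0.2414^(2/3) × √0.002801 = 0.015.

n = 0.015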